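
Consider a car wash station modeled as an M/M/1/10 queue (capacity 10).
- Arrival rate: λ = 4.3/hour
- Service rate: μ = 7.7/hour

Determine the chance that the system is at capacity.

ρ = λ/μ = 4.3/7.7 = 0.558442
P₀ = (1-ρ)/(1-ρ^(K+1)) = (1-0.558442)/(1-0.558442^11) = 0.4416/0.9984 = 0.4423
P_K = P₀×ρ^K = 0.4423 × 0.558442^10 = 0.4423 × 0.002950 = 0.001305
Blocking probability = 0.13%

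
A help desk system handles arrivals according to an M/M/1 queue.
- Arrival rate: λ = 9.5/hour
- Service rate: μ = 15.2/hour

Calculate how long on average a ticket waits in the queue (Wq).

First, compute utilization: ρ = λ/μ = 9.5/15.2 = 0.6250
For M/M/1: Wq = λ/(μ(μ-λ))
Wq = 9.5/(15.2 × (15.2-9.5))
Wq = 9.5/(15.2 × 5.70)
Wq = 0.1096 hours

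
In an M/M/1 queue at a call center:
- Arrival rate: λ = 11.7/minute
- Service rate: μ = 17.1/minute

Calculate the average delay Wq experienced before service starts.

First, compute utilization: ρ = λ/μ = 11.7/17.1 = 0.6842
For M/M/1: Wq = λ/(μ(μ-λ))
Wq = 11.7/(17.1 × (17.1-11.7))
Wq = 11.7/(17.1 × 5.40)
Wq = 0.1267 minutes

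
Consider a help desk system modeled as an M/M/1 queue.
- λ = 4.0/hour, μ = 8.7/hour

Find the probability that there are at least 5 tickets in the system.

ρ = λ/μ = 4.0/8.7 = 0.45977
P(N ≥ n) = ρⁿ
P(N ≥ 5) = 0.45977^5
P(N ≥ 5) = 0.02054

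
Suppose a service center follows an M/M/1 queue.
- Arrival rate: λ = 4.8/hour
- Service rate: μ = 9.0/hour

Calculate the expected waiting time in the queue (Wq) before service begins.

First, compute utilization: ρ = λ/μ = 4.8/9.0 = 0.5333
For M/M/1: Wq = λ/(μ(μ-λ))
Wq = 4.8/(9.0 × (9.0-4.8))
Wq = 4.8/(9.0 × 4.20)
Wq = 0.1270 hours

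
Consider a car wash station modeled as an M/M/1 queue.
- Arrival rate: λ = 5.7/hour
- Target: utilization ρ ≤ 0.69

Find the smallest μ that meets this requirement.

ρ = λ/μ, so μ = λ/ρ
μ ≥ 5.7/0.69 = 8.2609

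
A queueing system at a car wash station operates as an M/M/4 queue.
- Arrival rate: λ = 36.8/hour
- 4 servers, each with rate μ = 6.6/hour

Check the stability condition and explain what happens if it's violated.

Stability requires ρ = λ/(cμ) < 1
ρ = 36.8/(4 × 6.6) = 36.8/26.40 = 1.3939
Since 1.3939 ≥ 1, the system is UNSTABLE.
Need c > λ/μ = 36.8/6.6 = 5.58.
Minimum servers needed: c = 6.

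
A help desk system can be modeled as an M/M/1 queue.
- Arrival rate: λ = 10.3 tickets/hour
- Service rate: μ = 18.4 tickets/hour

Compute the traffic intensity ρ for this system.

Server utilization: ρ = λ/μ
ρ = 10.3/18.4 = 0.5598
The server is busy 55.98% of the time.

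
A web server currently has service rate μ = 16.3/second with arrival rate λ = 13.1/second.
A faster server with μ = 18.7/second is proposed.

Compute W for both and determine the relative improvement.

System 1: ρ₁ = 13.1/16.3 = 0.8037, W₁ = 1/(16.3-13.1) = 0.31250
System 2: ρ₂ = 13.1/18.7 = 0.7005, W₂ = 1/(18.7-13.1) = 0.17857
Improvement: (W₁-W₂)/W₁ = (0.31250-0.17857)/0.31250 = 42.86%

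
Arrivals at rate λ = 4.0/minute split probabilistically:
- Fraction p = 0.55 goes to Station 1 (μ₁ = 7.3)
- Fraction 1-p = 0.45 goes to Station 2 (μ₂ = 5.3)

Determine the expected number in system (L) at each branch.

Effective rates: λ₁ = 4.0×0.55 = 2.2, λ₂ = 4.0×0.45 = 1.8
Station 1: ρ₁ = 2.2/7.3 = 0.3014, L₁ = ρ₁/(1-ρ₁) = 0.3014/(1-0.3014) = 0.4314
Station 2: ρ₂ = 1.8/5.3 = 0.33962, L₂ = ρ₂/(1-ρ₂) = 0.33962/(1-0.33962) = 0.5143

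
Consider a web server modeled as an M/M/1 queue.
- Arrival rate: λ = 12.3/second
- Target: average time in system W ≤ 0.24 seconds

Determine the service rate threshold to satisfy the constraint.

For M/M/1: W = 1/(μ-λ)
Need W ≤ 0.24, so 1/(μ-λ) ≤ 0.24
μ - λ ≥ 1/0.24 = 4.1667
μ ≥ 12.3 + 4.1667 = 16.4667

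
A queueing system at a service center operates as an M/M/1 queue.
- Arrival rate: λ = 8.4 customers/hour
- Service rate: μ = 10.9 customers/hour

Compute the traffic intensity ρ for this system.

Server utilization: ρ = λ/μ
ρ = 8.4/10.9 = 0.7706
The server is busy 77.06% of the time.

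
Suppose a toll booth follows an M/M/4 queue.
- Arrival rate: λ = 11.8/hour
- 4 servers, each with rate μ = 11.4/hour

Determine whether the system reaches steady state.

Stability requires ρ = λ/(cμ) < 1
ρ = 11.8/(4 × 11.4) = 11.8/45.60 = 0.2588
Since 0.2588 < 1, the system is STABLE.
The servers are busy 25.88% of the time.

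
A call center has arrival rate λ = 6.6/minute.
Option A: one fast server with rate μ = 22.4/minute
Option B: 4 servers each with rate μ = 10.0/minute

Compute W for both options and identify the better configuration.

Option A: single server μ = 22.4 (M/M/1)
  ρ_A = 6.6/22.4 = 0.2946
  W_A = 1/(μ-λ) = 1/(22.4-6.6) = 1/15.80 = 0.06329

Option B: 4 servers μ = 10.0 (M/M/4)
  ρ_B = λ/(cμ) = 6.6/(4×10.0) = 0.1650
  Offered load a = λ/μ = cρ = 6.6/10.0 = 0.6600
  P₀ = [ Σₙ₌₀^3 aⁿ/n! + a^4/(4!(1-ρ)) ]⁻¹
  Σ = a^0/0! + a^1/1! + a^2/2! + a^3/3! = 1.0000 + 0.6600 + 0.2178 + 0.04792 = 1.9257
  a^4/(4!(1-ρ)) = 0.189747/(24 × 0.835000) = 0.009468
  P₀ = 1/(1.92572 + 0.00946843) = 0.5167
  Lq = P₀·a^4·ρ / (4!(1-ρ)²) = 0.516747 × 0.189747 × 0.165000 / (24 × 0.697225) = 0.0009668
  Wq_B = Lq/λ = 0.0009668/6.6 = 0.0001465
  W_B = Wq_B + 1/μ = 0.0001465 + 0.1000 = 0.1001

Since W_A = 0.06329 < W_B = 0.1001, Option A (single fast server) has the shorter time in system.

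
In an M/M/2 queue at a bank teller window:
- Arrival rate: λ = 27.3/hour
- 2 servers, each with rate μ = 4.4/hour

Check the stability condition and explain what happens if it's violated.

Stability requires ρ = λ/(cμ) < 1
ρ = 27.3/(2 × 4.4) = 27.3/8.80 = 3.1023
Since 3.1023 ≥ 1, the system is UNSTABLE.
Need c > λ/μ = 27.3/4.4 = 6.20.
Minimum servers needed: c = 7.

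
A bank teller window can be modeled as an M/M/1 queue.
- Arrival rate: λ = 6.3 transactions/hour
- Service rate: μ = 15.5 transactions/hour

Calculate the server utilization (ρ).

Server utilization: ρ = λ/μ
ρ = 6.3/15.5 = 0.4065
The server is busy 40.65% of the time.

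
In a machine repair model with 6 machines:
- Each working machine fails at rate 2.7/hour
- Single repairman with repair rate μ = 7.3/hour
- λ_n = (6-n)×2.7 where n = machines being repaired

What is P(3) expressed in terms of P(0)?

P(3)/P(0) = ∏_{i=0}^{3-1} λ_i/μ_{i+1}
= (6-0)×2.7/7.3 × (6-1)×2.7/7.3 × (6-2)×2.7/7.3
= 6.0716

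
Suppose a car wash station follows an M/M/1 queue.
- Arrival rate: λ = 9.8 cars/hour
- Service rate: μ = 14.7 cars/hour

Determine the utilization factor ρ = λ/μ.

Server utilization: ρ = λ/μ
ρ = 9.8/14.7 = 0.6667
The server is busy 66.67% of the time.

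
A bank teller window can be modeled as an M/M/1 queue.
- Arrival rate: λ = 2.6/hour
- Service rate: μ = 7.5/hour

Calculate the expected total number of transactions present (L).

ρ = λ/μ = 2.6/7.5 = 0.3467
For M/M/1: L = λ/(μ-λ)
L = 2.6/(7.5-2.6) = 2.6/4.90
L = 0.5306 transactions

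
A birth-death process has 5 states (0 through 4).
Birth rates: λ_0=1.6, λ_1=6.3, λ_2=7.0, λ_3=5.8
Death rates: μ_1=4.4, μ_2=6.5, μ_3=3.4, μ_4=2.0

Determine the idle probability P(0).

Ratios P(n)/P(0) = (λ₀···λₙ₋₁)/(μ₁···μₙ):
P(1)/P(0) = (1.6)/(4.4) = 0.36364
P(2)/P(0) = (1.6×6.3)/(4.4×6.5) = 0.35245
P(3)/P(0) = (1.6×6.3×7.0)/(4.4×6.5×3.4) = 0.72563
P(4)/P(0) = (1.6×6.3×7.0×5.8)/(4.4×6.5×3.4×2.0) = 2.1043

Normalization: ∑ P(n) = 1
P(0) × (1.0000 + 0.36364 + 0.35245 + 0.72563 + 2.1043) = 1
P(0) × 4.5460 = 1
P(0) = 1/4.5460 = 0.2200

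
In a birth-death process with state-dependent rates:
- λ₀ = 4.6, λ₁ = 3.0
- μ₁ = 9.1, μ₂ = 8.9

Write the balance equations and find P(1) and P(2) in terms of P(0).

Balance equations:
State 0: λ₀P₀ = μ₁P₁ → P₁ = (λ₀/μ₁)P₀ = (4.6/9.1)P₀ = 0.5055P₀
State 1: P₂ = (λ₀λ₁)/(μ₁μ₂)P₀ = (4.6×3.0)/(9.1×8.9)P₀ = 0.1704P₀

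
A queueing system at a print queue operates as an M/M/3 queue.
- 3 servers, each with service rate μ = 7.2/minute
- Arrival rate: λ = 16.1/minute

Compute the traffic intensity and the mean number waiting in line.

Traffic intensity: ρ = λ/(cμ) = 16.1/(3×7.2) = 0.7454
Since ρ = 0.7454 < 1, system is stable.
Offered load a = λ/μ = cρ = 16.1/7.2 = 2.2361
P₀ = [ Σₙ₌₀^2 aⁿ/n! + a^3/(3!(1-ρ)) ]⁻¹
Σ = a^0/0! + a^1/1! + a^2/2! = 1.0000 + 2.2361 + 2.5001 = 5.7362
a^3/(3!(1-ρ)) = 11.1810/(6 × 0.25463) = 7.3185
P₀ = 1/(5.7362 + 7.3185) = 0.07660
Lq = P₀·a^3·ρ / (3!(1-ρ)²) = 0.07660 × 11.1810 × 0.7454 / (6 × 0.06484) = 1.6410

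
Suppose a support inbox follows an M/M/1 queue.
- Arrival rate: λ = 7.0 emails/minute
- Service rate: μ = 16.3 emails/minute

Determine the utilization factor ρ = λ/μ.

Server utilization: ρ = λ/μ
ρ = 7.0/16.3 = 0.4294
The server is busy 42.94% of the time.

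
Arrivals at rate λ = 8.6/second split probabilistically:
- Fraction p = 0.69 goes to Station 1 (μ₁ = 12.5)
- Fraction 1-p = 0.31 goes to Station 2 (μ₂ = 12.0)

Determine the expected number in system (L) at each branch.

Effective rates: λ₁ = 8.6×0.69 = 5.934, λ₂ = 8.6×0.31 = 2.666
Station 1: ρ₁ = 5.934/12.5 = 0.4747, L₁ = ρ₁/(1-ρ₁) = 0.4747/(1-0.4747) = 0.9037
Station 2: ρ₂ = 2.666/12.0 = 0.22217, L₂ = ρ₂/(1-ρ₂) = 0.22217/(1-0.22217) = 0.2856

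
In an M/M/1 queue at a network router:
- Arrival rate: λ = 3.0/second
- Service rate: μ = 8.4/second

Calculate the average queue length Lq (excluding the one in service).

ρ = λ/μ = 3.0/8.4 = 0.3571
For M/M/1: Lq = λ²/(μ(μ-λ))
Lq = 9.00/(8.4 × 5.40)
Lq = 0.1984 packets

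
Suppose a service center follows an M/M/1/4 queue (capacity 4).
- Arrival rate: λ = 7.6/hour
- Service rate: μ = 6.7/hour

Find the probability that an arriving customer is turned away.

ρ = λ/μ = 7.6/6.7 = 1.13433
P₀ = (1-ρ)/(1-ρ^(K+1)) = (1-1.13433)/(1-1.13433^5) = -0.1343/-0.8780 = 0.1530
P_K = P₀×ρ^K = 0.1530 × 1.13433^4 = 0.1530 × 1.6556 = 0.2533
Blocking probability = 25.33%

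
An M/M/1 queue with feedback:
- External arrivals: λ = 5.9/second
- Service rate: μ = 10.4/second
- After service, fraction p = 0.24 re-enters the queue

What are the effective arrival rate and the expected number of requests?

Effective arrival rate: λ_eff = λ/(1-p) = 5.9/(1-0.24) = 5.9/0.76 = 7.763158
ρ = λ_eff/μ = 7.763158/10.4 = 0.746457
L = ρ/(1-ρ) = 0.746457/(1-0.746457) = 2.9441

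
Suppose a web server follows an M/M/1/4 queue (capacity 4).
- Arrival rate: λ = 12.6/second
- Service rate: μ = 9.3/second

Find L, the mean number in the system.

ρ = λ/μ = 12.6/9.3 = 1.35484
P₀ = (1-ρ)/(1-ρ^(K+1)) = (1-1.35484)/(1-1.35484^5) = -0.35484/-3.5650 = 0.09953
P_K = P₀×ρ^K = 0.09953 × 1.35484^4 = 0.09953 × 3.3694 = 0.3354
L = ρ[1 - (K+1)ρ^K + Kρ^(K+1)] / [(1-ρ)(1-ρ^(K+1))]
L = 1.35484 × (1 - 5×3.3694 + 4×4.5650) / ((1 - 1.35484) × (1 - 4.5650)) = 2.5844 requests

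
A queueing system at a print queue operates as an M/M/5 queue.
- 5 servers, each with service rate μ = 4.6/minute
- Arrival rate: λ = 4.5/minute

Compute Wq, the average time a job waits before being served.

Traffic intensity: ρ = λ/(cμ) = 4.5/(5×4.6) = 0.1957
Since ρ = 0.1957 < 1, system is stable.
Offered load a = λ/μ = cρ = 4.5/4.6 = 0.9783
P₀ = [ Σₙ₌₀^4 aⁿ/n! + a^5/(5!(1-ρ)) ]⁻¹
Σ = a^0/0! + a^1/1! + a^2/2! + a^3/3! + a^4/4! = 1.0000 + 0.97826 + 0.47850 + 0.15603 + 0.038160 = 2.6509
a^5/(5!(1-ρ)) = 0.8959/(120 × 0.8043) = 0.009282
P₀ = 1/(2.6509 + 0.009282) = 0.3759
Lq = P₀·a^5·ρ / (5!(1-ρ)²) = 0.37591 × 0.89593 × 0.19565 / (120 × 0.64698) = 0.0008487
Wq = Lq/λ = 0.0008487/4.5 = 0.0001886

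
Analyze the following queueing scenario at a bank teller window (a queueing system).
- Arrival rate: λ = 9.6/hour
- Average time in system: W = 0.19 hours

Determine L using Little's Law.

Little's Law: L = λW
L = 9.6 × 0.19 = 1.8240 transactions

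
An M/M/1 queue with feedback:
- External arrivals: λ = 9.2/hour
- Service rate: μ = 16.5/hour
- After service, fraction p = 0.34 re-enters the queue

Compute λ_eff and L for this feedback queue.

Effective arrival rate: λ_eff = λ/(1-p) = 9.2/(1-0.34) = 9.2/0.66 = 13.9394
ρ = λ_eff/μ = 13.9394/16.5 = 0.844812
L = ρ/(1-ρ) = 0.844812/(1-0.844812) = 5.4438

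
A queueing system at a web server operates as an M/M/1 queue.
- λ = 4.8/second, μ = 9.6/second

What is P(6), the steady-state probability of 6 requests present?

ρ = λ/μ = 4.8/9.6 = 0.5000
P(n) = (1-ρ)ρⁿ
P(6) = (1-0.5000) × 0.5000^6
P(6) = 0.50000 × 0.015625
P(6) = 0.007812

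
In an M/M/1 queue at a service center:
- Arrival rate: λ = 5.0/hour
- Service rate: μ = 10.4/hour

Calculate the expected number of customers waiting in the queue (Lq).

ρ = λ/μ = 5.0/10.4 = 0.4808
For M/M/1: Lq = λ²/(μ(μ-λ))
Lq = 25.00/(10.4 × 5.40)
Lq = 0.4452 customers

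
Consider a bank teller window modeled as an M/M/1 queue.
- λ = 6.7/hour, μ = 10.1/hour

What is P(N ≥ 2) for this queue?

ρ = λ/μ = 6.7/10.1 = 0.6634
P(N ≥ n) = ρⁿ
P(N ≥ 2) = 0.6634^2
P(N ≥ 2) = 0.4401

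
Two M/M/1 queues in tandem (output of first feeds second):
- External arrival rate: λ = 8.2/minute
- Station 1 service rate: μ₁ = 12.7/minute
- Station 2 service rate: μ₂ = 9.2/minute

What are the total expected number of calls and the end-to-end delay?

By Jackson's theorem, each station behaves as independent M/M/1.
Station 1: ρ₁ = 8.2/12.7 = 0.6457, L₁ = ρ₁/(1-ρ₁) = λ/(μ₁-λ) = 8.2/4.50 = 1.8222
Station 2: ρ₂ = 8.2/9.2 = 0.8913, L₂ = ρ₂/(1-ρ₂) = λ/(μ₂-λ) = 8.2/1.00 = 8.2000
Total: L = L₁ + L₂ = 1.8222 + 8.2000 = 10.0222
W = L/λ = 10.0222/8.2 = 1.2222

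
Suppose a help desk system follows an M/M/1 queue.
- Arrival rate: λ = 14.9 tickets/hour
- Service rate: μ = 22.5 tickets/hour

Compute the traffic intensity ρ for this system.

Server utilization: ρ = λ/μ
ρ = 14.9/22.5 = 0.6622
The server is busy 66.22% of the time.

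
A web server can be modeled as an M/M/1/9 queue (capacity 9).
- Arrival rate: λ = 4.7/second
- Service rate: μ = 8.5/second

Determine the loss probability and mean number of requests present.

ρ = λ/μ = 4.7/8.5 = 0.552941
P₀ = (1-ρ)/(1-ρ^(K+1)) = (1-0.552941)/(1-0.552941^10) = 0.4471/0.9973 = 0.4483
P_K = P₀×ρ^K = 0.4483 × 0.552941^9 = 0.4483 × 0.004832 = 0.002166
Blocking probability P_9 = 0.002166 (0.22%)
L = ρ[1 - (K+1)ρ^K + Kρ^(K+1)] / [(1-ρ)(1-ρ^(K+1))]
L = 0.552941 × (1 - 10×0.004832 + 9×0.002672) / ((1 - 0.552941) × (1 - 0.002672)) = 1.2101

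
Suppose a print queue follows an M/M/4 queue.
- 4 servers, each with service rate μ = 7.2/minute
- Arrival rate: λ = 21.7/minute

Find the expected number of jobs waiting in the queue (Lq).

Traffic intensity: ρ = λ/(cμ) = 21.7/(4×7.2) = 0.7535
Since ρ = 0.7535 < 1, system is stable.
Offered load a = λ/μ = cρ = 21.7/7.2 = 3.0139
P₀ = [ Σₙ₌₀^3 aⁿ/n! + a^4/(4!(1-ρ)) ]⁻¹
Σ = a^0/0! + a^1/1! + a^2/2! + a^3/3! = 1.00000 + 3.01389 + 4.54176 + 4.56279 = 13.1184
a^4/(4!(1-ρ)) = 82.5104/(24 × 0.246528) = 13.9454
P₀ = 1/(13.1184 + 13.9454) = 0.03695
Lq = P₀·a^4·ρ / (4!(1-ρ)²) = 0.036950 × 82.5104 × 0.75347 / (24 × 0.060776) = 1.5749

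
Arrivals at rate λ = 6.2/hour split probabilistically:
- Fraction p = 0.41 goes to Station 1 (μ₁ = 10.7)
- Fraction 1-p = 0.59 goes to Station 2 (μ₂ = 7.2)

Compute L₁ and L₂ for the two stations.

Effective rates: λ₁ = 6.2×0.41 = 2.542, λ₂ = 6.2×0.59 = 3.658
Station 1: ρ₁ = 2.542/10.7 = 0.2376, L₁ = ρ₁/(1-ρ₁) = 0.2376/(1-0.2376) = 0.3116
Station 2: ρ₂ = 3.658/7.2 = 0.50805556, L₂ = ρ₂/(1-ρ₂) = 0.50805556/(1-0.50805556) = 1.0327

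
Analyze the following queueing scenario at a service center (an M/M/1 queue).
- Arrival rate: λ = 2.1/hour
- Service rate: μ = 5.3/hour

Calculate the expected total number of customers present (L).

ρ = λ/μ = 2.1/5.3 = 0.3962
For M/M/1: L = λ/(μ-λ)
L = 2.1/(5.3-2.1) = 2.1/3.20
L = 0.6563 customers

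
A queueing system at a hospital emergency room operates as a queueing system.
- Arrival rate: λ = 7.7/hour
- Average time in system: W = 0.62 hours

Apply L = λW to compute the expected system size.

Little's Law: L = λW
L = 7.7 × 0.62 = 4.7740 patients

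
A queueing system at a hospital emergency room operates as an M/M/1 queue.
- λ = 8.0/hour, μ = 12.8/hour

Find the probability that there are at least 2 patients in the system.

ρ = λ/μ = 8.0/12.8 = 0.6250
P(N ≥ n) = ρⁿ
P(N ≥ 2) = 0.6250^2
P(N ≥ 2) = 0.3906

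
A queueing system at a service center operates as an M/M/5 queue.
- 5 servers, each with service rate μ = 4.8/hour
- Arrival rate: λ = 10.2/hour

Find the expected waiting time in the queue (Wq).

Traffic intensity: ρ = λ/(cμ) = 10.2/(5×4.8) = 0.4250
Since ρ = 0.4250 < 1, system is stable.
Offered load a = λ/μ = cρ = 10.2/4.8 = 2.1250
P₀ = [ Σₙ₌₀^4 aⁿ/n! + a^5/(5!(1-ρ)) ]⁻¹
Σ = a^0/0! + a^1/1! + a^2/2! + a^3/3! + a^4/4! = 1.0000 + 2.1250 + 2.2578 + 1.5993 + 0.8496 = 7.8317
a^5/(5!(1-ρ)) = 43.3306/(120 × 0.5750) = 0.6280
P₀ = 1/(7.8317 + 0.6280) = 0.1182
Lq = P₀·a^5·ρ / (5!(1-ρ)²) = 0.1182 × 43.3306 × 0.4250 / (120 × 0.3306) = 0.05487
Wq = Lq/λ = 0.05487/10.2 = 0.005379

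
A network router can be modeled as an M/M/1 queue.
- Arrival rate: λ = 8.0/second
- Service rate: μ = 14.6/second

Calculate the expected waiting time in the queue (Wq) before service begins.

First, compute utilization: ρ = λ/μ = 8.0/14.6 = 0.5479
For M/M/1: Wq = λ/(μ(μ-λ))
Wq = 8.0/(14.6 × (14.6-8.0))
Wq = 8.0/(14.6 × 6.60)
Wq = 0.08302 seconds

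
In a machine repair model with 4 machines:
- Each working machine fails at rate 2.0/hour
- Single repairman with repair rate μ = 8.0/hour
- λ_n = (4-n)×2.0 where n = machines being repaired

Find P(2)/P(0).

P(2)/P(0) = ∏_{i=0}^{2-1} λ_i/μ_{i+1}
= (4-0)×2.0/8.0 × (4-1)×2.0/8.0
= 0.7500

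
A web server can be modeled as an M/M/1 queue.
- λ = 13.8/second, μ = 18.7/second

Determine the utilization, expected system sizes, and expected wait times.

Step 1: ρ = λ/μ = 13.8/18.7 = 0.7380
Step 2: L = λ/(μ-λ) = 13.8/4.90 = 2.8163
Step 3: Lq = λ²/(μ(μ-λ)) = 190.44/(18.7×4.90) = 2.0784
Step 4: W = 1/(μ-λ) = 1/4.90 = 0.20408
Step 5: Wq = λ/(μ(μ-λ)) = 13.8/(18.7×4.90) = 0.1506
Step 6: P(0) = 1-ρ = 0.2620
Verify: L = λW = 13.8×0.20408 = 2.8163 ✔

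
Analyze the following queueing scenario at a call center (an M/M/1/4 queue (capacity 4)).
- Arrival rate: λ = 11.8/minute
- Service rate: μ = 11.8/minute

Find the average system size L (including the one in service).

ρ = λ/μ = 11.8/11.8 = 1 exactly.
With ρ = 1 the usual (1-ρ)/(1-ρ^(K+1)) form is 0/0; instead every state 0..K is equally likely.
P₀ = 1/(K+1) = 1/5 = 0.2000
P_K = P₀×ρ^K = P₀ = 0.2000
L = K/2 = 4/2 = 2.0000 calls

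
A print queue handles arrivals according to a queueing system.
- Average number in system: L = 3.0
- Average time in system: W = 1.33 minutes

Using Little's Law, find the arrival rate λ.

Little's Law: L = λW, so λ = L/W
λ = 3.0/1.33 = 2.2556 jobs/minute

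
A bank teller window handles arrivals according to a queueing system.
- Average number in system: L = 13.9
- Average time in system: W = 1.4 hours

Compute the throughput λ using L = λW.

Little's Law: L = λW, so λ = L/W
λ = 13.9/1.4 = 9.9286 transactions/hour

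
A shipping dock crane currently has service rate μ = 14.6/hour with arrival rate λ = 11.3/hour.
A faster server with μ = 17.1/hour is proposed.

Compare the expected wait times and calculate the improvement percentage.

System 1: ρ₁ = 11.3/14.6 = 0.7740, W₁ = 1/(14.6-11.3) = 0.3030
System 2: ρ₂ = 11.3/17.1 = 0.6608, W₂ = 1/(17.1-11.3) = 0.1724
Improvement: (W₁-W₂)/W₁ = (0.3030-0.1724)/0.3030 = 43.10%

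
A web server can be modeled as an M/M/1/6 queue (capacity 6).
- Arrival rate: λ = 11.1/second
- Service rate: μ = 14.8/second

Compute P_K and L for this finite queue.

ρ = λ/μ = 11.1/14.8 = 0.7500
P₀ = (1-ρ)/(1-ρ^(K+1)) = (1-0.7500)/(1-0.7500^7) = 0.2500/0.8665 = 0.2885
P_K = P₀×ρ^K = 0.2885 × 0.7500^6 = 0.2885 × 0.1780 = 0.05135
Blocking probability P_6 = 0.05135 (5.13%)
L = ρ[1 - (K+1)ρ^K + Kρ^(K+1)] / [(1-ρ)(1-ρ^(K+1))]
L = 0.7500 × (1 - 7×0.177979 + 6×0.133484) / ((1 - 0.7500) × (1 - 0.133484)) = 1.9217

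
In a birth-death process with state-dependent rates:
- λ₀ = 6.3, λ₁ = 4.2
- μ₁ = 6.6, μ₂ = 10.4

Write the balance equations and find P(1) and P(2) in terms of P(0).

Balance equations:
State 0: λ₀P₀ = μ₁P₁ → P₁ = (λ₀/μ₁)P₀ = (6.3/6.6)P₀ = 0.9545P₀
State 1: P₂ = (λ₀λ₁)/(μ₁μ₂)P₀ = (6.3×4.2)/(6.6×10.4)P₀ = 0.3855P₀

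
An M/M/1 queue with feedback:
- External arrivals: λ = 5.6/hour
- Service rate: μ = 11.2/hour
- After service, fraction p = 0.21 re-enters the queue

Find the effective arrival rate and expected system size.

Effective arrival rate: λ_eff = λ/(1-p) = 5.6/(1-0.21) = 5.6/0.79 = 7.0886
ρ = λ_eff/μ = 7.0886/11.2 = 0.6329
L = ρ/(1-ρ) = 0.6329/(1-0.6329) = 1.7241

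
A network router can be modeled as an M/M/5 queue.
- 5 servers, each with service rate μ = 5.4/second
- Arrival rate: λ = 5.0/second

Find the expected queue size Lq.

Traffic intensity: ρ = λ/(cμ) = 5.0/(5×5.4) = 0.1852
Since ρ = 0.1852 < 1, system is stable.
Offered load a = λ/μ = cρ = 5.0/5.4 = 0.9259
P₀ = [ Σₙ₌₀^4 aⁿ/n! + a^5/(5!(1-ρ)) ]⁻¹
Σ = a^0/0! + a^1/1! + a^2/2! + a^3/3! + a^4/4! = 1.0000 + 0.9259 + 0.4287 + 0.1323 + 0.03063 = 2.5175
a^5/(5!(1-ρ)) = 0.6806/(120 × 0.8148) = 0.006961
P₀ = 1/(2.5175 + 0.006961) = 0.3961
Lq = P₀·a^5·ρ / (5!(1-ρ)²) = 0.396120 × 0.680583 × 0.185185 / (120 × 0.663923) = 0.0006266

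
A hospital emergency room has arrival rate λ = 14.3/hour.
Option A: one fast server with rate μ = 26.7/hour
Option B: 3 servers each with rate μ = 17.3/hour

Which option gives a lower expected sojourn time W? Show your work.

Option A: single server μ = 26.7 (M/M/1)
  ρ_A = 14.3/26.7 = 0.5356
  W_A = 1/(μ-λ) = 1/(26.7-14.3) = 1/12.40 = 0.08065

Option B: 3 servers μ = 17.3 (M/M/3)
  ρ_B = λ/(cμ) = 14.3/(3×17.3) = 0.2755
  Offered load a = λ/μ = cρ = 14.3/17.3 = 0.8266
  P₀ = [ Σₙ₌₀^2 aⁿ/n! + a^3/(3!(1-ρ)) ]⁻¹
  Σ = a^0/0! + a^1/1! + a^2/2! = 1.0000 + 0.8266 + 0.3416 = 2.1682
  a^3/(3!(1-ρ)) = 0.5648/(6 × 0.7245) = 0.1299
  P₀ = 1/(2.1682 + 0.1299) = 0.4351
  Lq = P₀·a^3·ρ / (3!(1-ρ)²) = 0.4351 × 0.5648 × 0.2755 / (6 × 0.5249) = 0.02150
  Wq_B = Lq/λ = 0.021502/14.3 = 0.0015036
  W_B = Wq_B + 1/μ = 0.0015036 + 0.057803 = 0.05931

Since W_B = 0.05931 < W_A = 0.08065, Option B (multiple servers) has the shorter time in system.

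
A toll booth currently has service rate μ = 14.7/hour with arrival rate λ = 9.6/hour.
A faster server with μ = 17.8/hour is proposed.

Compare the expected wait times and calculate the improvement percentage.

System 1: ρ₁ = 9.6/14.7 = 0.6531, W₁ = 1/(14.7-9.6) = 0.196078
System 2: ρ₂ = 9.6/17.8 = 0.5393, W₂ = 1/(17.8-9.6) = 0.121951
Improvement: (W₁-W₂)/W₁ = (0.196078-0.121951)/0.196078 = 37.80%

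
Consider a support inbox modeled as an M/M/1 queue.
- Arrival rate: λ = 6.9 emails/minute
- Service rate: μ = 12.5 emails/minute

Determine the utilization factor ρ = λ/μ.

Server utilization: ρ = λ/μ
ρ = 6.9/12.5 = 0.5520
The server is busy 55.20% of the time.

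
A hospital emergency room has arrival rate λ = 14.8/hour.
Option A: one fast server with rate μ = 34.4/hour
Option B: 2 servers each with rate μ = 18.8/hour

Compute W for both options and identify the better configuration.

Option A: single server μ = 34.4 (M/M/1)
  ρ_A = 14.8/34.4 = 0.4302
  W_A = 1/(μ-λ) = 1/(34.4-14.8) = 1/19.60 = 0.05102

Option B: 2 servers μ = 18.8 (M/M/2)
  ρ_B = λ/(cμ) = 14.8/(2×18.8) = 0.3936
  Offered load a = λ/μ = cρ = 14.8/18.8 = 0.7872
  P₀ = [ Σₙ₌₀^1 aⁿ/n! + a^2/(2!(1-ρ)) ]⁻¹
  Σ = a^0/0! + a^1/1! = 1.0000 + 0.7872 = 1.7872
  a^2/(2!(1-ρ)) = 0.6197/(2 × 0.6064) = 0.5110
  P₀ = 1/(1.7872 + 0.5110) = 0.4351
  Lq = P₀·a^2·ρ / (2!(1-ρ)²) = 0.4351 × 0.6197 × 0.3936 / (2 × 0.3677) = 0.1443
  Wq_B = Lq/λ = 0.14433/14.8 = 0.009752
  W_B = Wq_B + 1/μ = 0.009752 + 0.05319 = 0.06294

Since W_A = 0.05102 < W_B = 0.06294, Option A (single fast server) has the shorter time in system.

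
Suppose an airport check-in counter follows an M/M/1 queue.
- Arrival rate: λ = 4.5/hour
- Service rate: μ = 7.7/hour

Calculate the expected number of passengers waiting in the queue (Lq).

ρ = λ/μ = 4.5/7.7 = 0.5844
For M/M/1: Lq = λ²/(μ(μ-λ))
Lq = 20.25/(7.7 × 3.20)
Lq = 0.8218 passengers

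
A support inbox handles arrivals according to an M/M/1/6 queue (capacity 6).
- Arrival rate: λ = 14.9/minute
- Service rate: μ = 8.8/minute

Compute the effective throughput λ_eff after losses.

ρ = λ/μ = 14.9/8.8 = 1.69318
P₀ = (1-ρ)/(1-ρ^(K+1)) = (1-1.69318)/(1-1.69318^7) = -0.6932/-38.8953 = 0.01782
P_K = P₀×ρ^K = 0.01782 × 1.69318^6 = 0.01782 × 23.5624 = 0.4199
λ_eff = λ(1-P_K) = 14.9 × (1 - 0.41992) = 14.9 × 0.58008 = 8.6432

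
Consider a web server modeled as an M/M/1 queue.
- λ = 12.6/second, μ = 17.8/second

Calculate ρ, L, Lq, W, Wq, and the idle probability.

Step 1: ρ = λ/μ = 12.6/17.8 = 0.7079
Step 2: L = λ/(μ-λ) = 12.6/5.20 = 2.4231
Step 3: Lq = λ²/(μ(μ-λ)) = 158.76/(17.8×5.20) = 1.7152
Step 4: W = 1/(μ-λ) = 1/5.20 = 0.19231
Step 5: Wq = λ/(μ(μ-λ)) = 12.6/(17.8×5.20) = 0.1361
Step 6: P(0) = 1-ρ = 0.2921
Verify: L = λW = 12.6×0.19231 = 2.4231 ✔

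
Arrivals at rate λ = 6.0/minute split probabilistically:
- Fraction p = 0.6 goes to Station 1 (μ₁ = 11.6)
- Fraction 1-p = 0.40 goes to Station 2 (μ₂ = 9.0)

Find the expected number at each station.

Effective rates: λ₁ = 6.0×0.6 = 3.6, λ₂ = 6.0×0.40 = 2.4
Station 1: ρ₁ = 3.6/11.6 = 0.31034, L₁ = ρ₁/(1-ρ₁) = 0.31034/(1-0.31034) = 0.4500
Station 2: ρ₂ = 2.4/9.0 = 0.26667, L₂ = ρ₂/(1-ρ₂) = 0.26667/(1-0.26667) = 0.3636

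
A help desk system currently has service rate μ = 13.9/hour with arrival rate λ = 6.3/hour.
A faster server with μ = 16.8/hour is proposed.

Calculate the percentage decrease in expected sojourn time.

System 1: ρ₁ = 6.3/13.9 = 0.4532, W₁ = 1/(13.9-6.3) = 0.13158
System 2: ρ₂ = 6.3/16.8 = 0.3750, W₂ = 1/(16.8-6.3) = 0.095238
Improvement: (W₁-W₂)/W₁ = (0.13158-0.095238)/0.13158 = 27.62%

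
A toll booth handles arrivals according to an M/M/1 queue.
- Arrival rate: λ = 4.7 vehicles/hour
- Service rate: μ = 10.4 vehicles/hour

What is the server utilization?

Server utilization: ρ = λ/μ
ρ = 4.7/10.4 = 0.4519
The server is busy 45.19% of the time.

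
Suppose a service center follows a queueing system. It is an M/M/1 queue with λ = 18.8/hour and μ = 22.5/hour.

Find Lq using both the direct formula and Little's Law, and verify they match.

Method 1 (direct): Lq = λ²/(μ(μ-λ)) = 353.44/(22.5 × 3.70) = 4.2455

Method 2 (Little's Law):
W = 1/(μ-λ) = 1/3.70 = 0.27027
Wq = W - 1/μ = 0.27027 - 0.044444 = 0.225826
Lq = λWq = 18.8 × 0.225826 = 4.2455 ✔ (matches Method 1)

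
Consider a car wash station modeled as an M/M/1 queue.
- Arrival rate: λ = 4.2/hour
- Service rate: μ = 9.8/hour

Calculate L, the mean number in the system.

ρ = λ/μ = 4.2/9.8 = 0.4286
For M/M/1: L = λ/(μ-λ)
L = 4.2/(9.8-4.2) = 4.2/5.60
L = 0.7500 cars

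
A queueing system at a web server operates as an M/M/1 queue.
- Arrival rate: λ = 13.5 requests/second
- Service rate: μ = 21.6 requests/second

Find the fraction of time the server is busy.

Server utilization: ρ = λ/μ
ρ = 13.5/21.6 = 0.6250
The server is busy 62.50% of the time.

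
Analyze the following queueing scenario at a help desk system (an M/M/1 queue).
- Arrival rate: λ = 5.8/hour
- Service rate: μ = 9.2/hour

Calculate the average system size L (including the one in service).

ρ = λ/μ = 5.8/9.2 = 0.6304
For M/M/1: L = λ/(μ-λ)
L = 5.8/(9.2-5.8) = 5.8/3.40
L = 1.7059 tickets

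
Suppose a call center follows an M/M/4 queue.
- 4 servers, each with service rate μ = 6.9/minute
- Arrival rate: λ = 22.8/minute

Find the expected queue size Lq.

Traffic intensity: ρ = λ/(cμ) = 22.8/(4×6.9) = 0.8261
Since ρ = 0.8261 < 1, system is stable.
Offered load a = λ/μ = cρ = 22.8/6.9 = 3.3043
P₀ = [ Σₙ₌₀^3 aⁿ/n! + a^4/(4!(1-ρ)) ]⁻¹
Σ = a^0/0! + a^1/1! + a^2/2! + a^3/3! = 1.0000 + 3.3043 + 5.4594 + 6.0132 = 15.7769
a^4/(4!(1-ρ)) = 119.2183/(24 × 0.173913) = 28.5627
P₀ = 1/(15.7769 + 28.5627) = 0.02255
Lq = P₀·a^4·ρ / (4!(1-ρ)²) = 0.0225532 × 119.2183 × 0.826087 / (24 × 0.0302457) = 3.0599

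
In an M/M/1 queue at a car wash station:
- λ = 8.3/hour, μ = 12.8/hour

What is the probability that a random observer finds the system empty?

ρ = λ/μ = 8.3/12.8 = 0.6484
P(0) = 1 - ρ = 1 - 0.6484 = 0.3516
The server is idle 35.16% of the time.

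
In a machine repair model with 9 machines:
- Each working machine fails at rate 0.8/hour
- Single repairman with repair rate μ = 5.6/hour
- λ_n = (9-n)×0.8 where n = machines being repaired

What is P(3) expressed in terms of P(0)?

P(3)/P(0) = ∏_{i=0}^{3-1} λ_i/μ_{i+1}
= (9-0)×0.8/5.6 × (9-1)×0.8/5.6 × (9-2)×0.8/5.6
= 1.4694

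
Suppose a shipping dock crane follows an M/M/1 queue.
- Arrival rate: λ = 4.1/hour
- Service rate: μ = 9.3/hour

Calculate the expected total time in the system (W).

First, compute utilization: ρ = λ/μ = 4.1/9.3 = 0.4409
For M/M/1: W = 1/(μ-λ)
W = 1/(9.3-4.1) = 1/5.20
W = 0.1923 hours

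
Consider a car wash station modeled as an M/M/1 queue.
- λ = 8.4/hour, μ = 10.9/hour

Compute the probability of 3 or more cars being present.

ρ = λ/μ = 8.4/10.9 = 0.77064
P(N ≥ n) = ρⁿ
P(N ≥ 3) = 0.77064^3
P(N ≥ 3) = 0.4577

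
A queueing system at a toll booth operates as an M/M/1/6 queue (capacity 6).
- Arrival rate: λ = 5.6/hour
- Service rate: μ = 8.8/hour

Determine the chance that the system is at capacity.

ρ = λ/μ = 5.6/8.8 = 0.63636
P₀ = (1-ρ)/(1-ρ^(K+1)) = (1-0.63636)/(1-0.63636^7) = 0.3636/0.9577 = 0.3797
P_K = P₀×ρ^K = 0.37969 × 0.63636^6 = 0.37969 × 0.066408 = 0.02521
Blocking probability = 2.52%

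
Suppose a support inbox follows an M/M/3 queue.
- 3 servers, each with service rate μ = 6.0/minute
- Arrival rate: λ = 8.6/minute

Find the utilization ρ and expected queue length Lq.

Traffic intensity: ρ = λ/(cμ) = 8.6/(3×6.0) = 0.4778
Since ρ = 0.4778 < 1, system is stable.
Offered load a = λ/μ = cρ = 8.6/6.0 = 1.4333
P₀ = [ Σₙ₌₀^2 aⁿ/n! + a^3/(3!(1-ρ)) ]⁻¹
Σ = a^0/0! + a^1/1! + a^2/2! = 1.00000 + 1.43333 + 1.02722 = 3.4606
a^3/(3!(1-ρ)) = 2.9447/(6 × 0.5222) = 0.9398
P₀ = 1/(3.4606 + 0.9398) = 0.2273
Lq = P₀·a^3·ρ / (3!(1-ρ)²) = 0.22725 × 2.9447 × 0.47778 / (6 × 0.27272) = 0.1954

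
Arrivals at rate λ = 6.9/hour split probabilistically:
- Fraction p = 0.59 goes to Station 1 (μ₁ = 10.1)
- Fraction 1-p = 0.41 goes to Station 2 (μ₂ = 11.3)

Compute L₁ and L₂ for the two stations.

Effective rates: λ₁ = 6.9×0.59 = 4.071, λ₂ = 6.9×0.41 = 2.829
Station 1: ρ₁ = 4.071/10.1 = 0.40307, L₁ = ρ₁/(1-ρ₁) = 0.40307/(1-0.40307) = 0.6752
Station 2: ρ₂ = 2.829/11.3 = 0.2504, L₂ = ρ₂/(1-ρ₂) = 0.2504/(1-0.2504) = 0.3340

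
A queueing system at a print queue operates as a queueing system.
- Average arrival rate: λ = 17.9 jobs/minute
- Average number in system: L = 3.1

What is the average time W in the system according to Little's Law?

Little's Law: L = λW, so W = L/λ
W = 3.1/17.9 = 0.1732 minutes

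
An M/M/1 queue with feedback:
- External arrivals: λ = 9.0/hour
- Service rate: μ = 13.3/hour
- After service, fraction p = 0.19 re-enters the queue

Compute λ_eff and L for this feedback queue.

Effective arrival rate: λ_eff = λ/(1-p) = 9.0/(1-0.19) = 9.0/0.81 = 11.1111
ρ = λ_eff/μ = 11.1111/13.3 = 0.83542
L = ρ/(1-ρ) = 0.83542/(1-0.83542) = 5.0761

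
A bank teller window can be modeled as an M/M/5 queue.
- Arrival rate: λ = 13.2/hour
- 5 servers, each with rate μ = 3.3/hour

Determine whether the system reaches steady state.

Stability requires ρ = λ/(cμ) < 1
ρ = 13.2/(5 × 3.3) = 13.2/16.50 = 0.8000
Since 0.8000 < 1, the system is STABLE.
The servers are busy 80.00% of the time.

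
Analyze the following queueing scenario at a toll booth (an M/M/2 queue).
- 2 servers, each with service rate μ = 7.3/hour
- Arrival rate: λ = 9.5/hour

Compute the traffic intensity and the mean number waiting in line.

Traffic intensity: ρ = λ/(cμ) = 9.5/(2×7.3) = 0.6507
Since ρ = 0.6507 < 1, system is stable.
Offered load a = λ/μ = cρ = 9.5/7.3 = 1.3014
P₀ = [ Σₙ₌₀^1 aⁿ/n! + a^2/(2!(1-ρ)) ]⁻¹
Σ = a^0/0! + a^1/1! = 1.0000 + 1.3014 = 2.3014
a^2/(2!(1-ρ)) = 1.6936/(2 × 0.34932) = 2.4241
P₀ = 1/(2.3014 + 2.4241) = 0.2116
Lq = P₀·a^2·ρ / (2!(1-ρ)²) = 0.21162 × 1.6936 × 0.65068 / (2 × 0.12202) = 0.9556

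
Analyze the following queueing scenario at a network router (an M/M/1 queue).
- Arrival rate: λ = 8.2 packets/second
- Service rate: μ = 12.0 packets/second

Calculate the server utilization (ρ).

Server utilization: ρ = λ/μ
ρ = 8.2/12.0 = 0.6833
The server is busy 68.33% of the time.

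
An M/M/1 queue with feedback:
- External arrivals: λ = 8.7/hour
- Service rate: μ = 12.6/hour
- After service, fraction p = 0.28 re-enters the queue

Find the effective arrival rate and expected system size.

Effective arrival rate: λ_eff = λ/(1-p) = 8.7/(1-0.28) = 8.7/0.72 = 12.083333
ρ = λ_eff/μ = 12.083333/12.6 = 0.9589947
L = ρ/(1-ρ) = 0.9589947/(1-0.9589947) = 23.3871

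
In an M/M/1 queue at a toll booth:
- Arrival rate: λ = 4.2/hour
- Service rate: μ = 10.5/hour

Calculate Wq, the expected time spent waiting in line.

First, compute utilization: ρ = λ/μ = 4.2/10.5 = 0.4000
For M/M/1: Wq = λ/(μ(μ-λ))
Wq = 4.2/(10.5 × (10.5-4.2))
Wq = 4.2/(10.5 × 6.30)
Wq = 0.06349 hours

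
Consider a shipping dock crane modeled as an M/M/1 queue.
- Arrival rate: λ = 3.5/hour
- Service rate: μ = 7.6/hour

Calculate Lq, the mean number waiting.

ρ = λ/μ = 3.5/7.6 = 0.4605
For M/M/1: Lq = λ²/(μ(μ-λ))
Lq = 12.25/(7.6 × 4.10)
Lq = 0.3931 containers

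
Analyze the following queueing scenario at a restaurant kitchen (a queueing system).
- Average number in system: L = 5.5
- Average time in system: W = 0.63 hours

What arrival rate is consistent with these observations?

Little's Law: L = λW, so λ = L/W
λ = 5.5/0.63 = 8.7302 orders/hour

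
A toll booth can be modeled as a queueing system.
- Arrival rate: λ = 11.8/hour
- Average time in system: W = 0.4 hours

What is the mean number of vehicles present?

Little's Law: L = λW
L = 11.8 × 0.4 = 4.7200 vehicles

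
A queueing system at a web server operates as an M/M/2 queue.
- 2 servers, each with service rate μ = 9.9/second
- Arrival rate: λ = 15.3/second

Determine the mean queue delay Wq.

Traffic intensity: ρ = λ/(cμ) = 15.3/(2×9.9) = 0.7727
Since ρ = 0.7727 < 1, system is stable.
Offered load a = λ/μ = cρ = 15.3/9.9 = 1.5455
P₀ = [ Σₙ₌₀^1 aⁿ/n! + a^2/(2!(1-ρ)) ]⁻¹
Σ = a^0/0! + a^1/1! = 1.0000 + 1.5455 = 2.5455
a^2/(2!(1-ρ)) = 2.3884/(2 × 0.22727) = 5.2545
P₀ = 1/(2.5455 + 5.2545) = 0.1282
Lq = P₀·a^2·ρ / (2!(1-ρ)²) = 0.1282 × 2.3884 × 0.7727 / (2 × 0.05165) = 2.2904
Wq = Lq/λ = 2.2904/15.3 = 0.1497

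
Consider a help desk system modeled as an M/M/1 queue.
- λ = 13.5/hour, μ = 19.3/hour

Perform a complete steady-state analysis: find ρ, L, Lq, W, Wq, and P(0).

Step 1: ρ = λ/μ = 13.5/19.3 = 0.6995
Step 2: L = λ/(μ-λ) = 13.5/5.80 = 2.3276
Step 3: Lq = λ²/(μ(μ-λ)) = 182.25/(19.3×5.80) = 1.6281
Step 4: W = 1/(μ-λ) = 1/5.80 = 0.172414
Step 5: Wq = λ/(μ(μ-λ)) = 13.5/(19.3×5.80) = 0.1206
Step 6: P(0) = 1-ρ = 0.3005
Verify: L = λW = 13.5×0.172414 = 2.3276 ✔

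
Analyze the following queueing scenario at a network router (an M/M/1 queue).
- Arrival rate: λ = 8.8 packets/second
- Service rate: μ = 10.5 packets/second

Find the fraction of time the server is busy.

Server utilization: ρ = λ/μ
ρ = 8.8/10.5 = 0.8381
The server is busy 83.81% of the time.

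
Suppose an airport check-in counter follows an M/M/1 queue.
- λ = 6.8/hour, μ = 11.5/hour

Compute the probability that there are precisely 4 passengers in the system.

ρ = λ/μ = 6.8/11.5 = 0.5913
P(n) = (1-ρ)ρⁿ
P(4) = (1-0.5913) × 0.5913^4
P(4) = 0.40870 × 0.12225
P(4) = 0.04996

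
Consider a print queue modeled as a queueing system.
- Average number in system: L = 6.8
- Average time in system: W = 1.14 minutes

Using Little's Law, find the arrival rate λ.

Little's Law: L = λW, so λ = L/W
λ = 6.8/1.14 = 5.9649 jobs/minute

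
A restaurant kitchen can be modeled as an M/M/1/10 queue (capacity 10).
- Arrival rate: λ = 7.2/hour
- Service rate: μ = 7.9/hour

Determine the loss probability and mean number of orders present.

ρ = λ/μ = 7.2/7.9 = 0.91139
P₀ = (1-ρ)/(1-ρ^(K+1)) = (1-0.91139)/(1-0.91139^11) = 0.08861/0.6396 = 0.1385
P_K = P₀×ρ^K = 0.13853 × 0.91139^10 = 0.13853 × 0.39541 = 0.05478
Blocking probability P_10 = 0.05478 (5.48%)
L = ρ[1 - (K+1)ρ^K + Kρ^(K+1)] / [(1-ρ)(1-ρ^(K+1))]
L = 0.91139 × (1 - 11×0.3954054 + 10×0.3603685) / ((1 - 0.91139) × (1 - 0.3603685)) = 4.0880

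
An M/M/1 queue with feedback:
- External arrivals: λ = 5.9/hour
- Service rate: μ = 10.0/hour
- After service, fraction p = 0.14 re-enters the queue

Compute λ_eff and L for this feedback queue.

Effective arrival rate: λ_eff = λ/(1-p) = 5.9/(1-0.14) = 5.9/0.86 = 6.8605
ρ = λ_eff/μ = 6.8605/10.0 = 0.68605
L = ρ/(1-ρ) = 0.68605/(1-0.68605) = 2.1852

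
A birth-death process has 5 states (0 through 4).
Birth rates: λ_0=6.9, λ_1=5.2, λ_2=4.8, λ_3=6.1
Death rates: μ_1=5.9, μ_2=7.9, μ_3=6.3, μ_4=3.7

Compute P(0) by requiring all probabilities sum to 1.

Ratios P(n)/P(0) = (λ₀···λₙ₋₁)/(μ₁···μₙ):
P(1)/P(0) = (6.9)/(5.9) = 1.1695
P(2)/P(0) = (6.9×5.2)/(5.9×7.9) = 0.7698
P(3)/P(0) = (6.9×5.2×4.8)/(5.9×7.9×6.3) = 0.5865
P(4)/P(0) = (6.9×5.2×4.8×6.1)/(5.9×7.9×6.3×3.7) = 0.9669

Normalization: ∑ P(n) = 1
P(0) × (1.0000 + 1.1695 + 0.7698 + 0.5865 + 0.9669) = 1
P(0) × 4.4927 = 1
P(0) = 1/4.4927 = 0.2226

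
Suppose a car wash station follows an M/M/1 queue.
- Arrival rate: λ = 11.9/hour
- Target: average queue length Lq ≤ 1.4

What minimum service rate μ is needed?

For M/M/1: Lq = λ²/(μ(μ-λ))
Need Lq ≤ 1.4, i.e. μ(μ-λ) ≥ λ²/1.4
μ² - 11.9μ - 141.61/1.4 ≥ 0  →  μ² - 11.9μ - 101.1500 ≥ 0
Quadratic formula (positive root): μ = [λ + √(λ² + 4×101.1500)]/2
Discriminant: 141.61 + 4×101.1500 = 546.2100, √546.2100 = 23.37114
μ ≥ (11.9 + 23.37114)/2 = 17.6356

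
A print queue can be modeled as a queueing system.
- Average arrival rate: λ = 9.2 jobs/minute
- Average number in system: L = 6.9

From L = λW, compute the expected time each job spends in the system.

Little's Law: L = λW, so W = L/λ
W = 6.9/9.2 = 0.7500 minutes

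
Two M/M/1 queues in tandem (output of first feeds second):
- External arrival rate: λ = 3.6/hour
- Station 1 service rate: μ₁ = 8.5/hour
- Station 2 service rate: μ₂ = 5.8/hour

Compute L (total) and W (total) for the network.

By Jackson's theorem, each station behaves as independent M/M/1.
Station 1: ρ₁ = 3.6/8.5 = 0.4235, L₁ = ρ₁/(1-ρ₁) = λ/(μ₁-λ) = 3.6/4.90 = 0.7347
Station 2: ρ₂ = 3.6/5.8 = 0.6207, L₂ = ρ₂/(1-ρ₂) = λ/(μ₂-λ) = 3.6/2.20 = 1.6364
Total: L = L₁ + L₂ = 0.7347 + 1.6364 = 2.3711
W = L/λ = 2.3711/3.6 = 0.6586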